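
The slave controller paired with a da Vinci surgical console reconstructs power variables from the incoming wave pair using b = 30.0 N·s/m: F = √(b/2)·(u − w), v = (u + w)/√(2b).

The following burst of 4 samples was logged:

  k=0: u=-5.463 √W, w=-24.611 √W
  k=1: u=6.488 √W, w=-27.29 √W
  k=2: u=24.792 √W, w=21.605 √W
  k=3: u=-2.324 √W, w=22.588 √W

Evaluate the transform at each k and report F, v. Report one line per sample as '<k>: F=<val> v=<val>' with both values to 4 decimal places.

0: F=74.1599 v=-3.8825
1: F=130.8216 v=-2.6855
2: F=12.3432 v=5.9898
3: F=-96.4838 v=2.6161

k=0: u−w=19.1480, u+w=-30.0740; √(b/2)=3.8730, √(2b)=7.7460; F=3.8730×19.148=74.1599, v=-30.0740/7.7460=-3.8825
k=1: u−w=33.7780, u+w=-20.8020; √(b/2)=3.8730, √(2b)=7.7460; F=3.8730×33.778=130.8216, v=-20.8020/7.7460=-2.6855
k=2: u−w=3.1870, u+w=46.3970; √(b/2)=3.8730, √(2b)=7.7460; F=3.8730×3.187=12.3432, v=46.3970/7.7460=5.9898
k=3: u−w=-24.9120, u+w=20.2640; √(b/2)=3.8730, √(2b)=7.7460; F=3.8730×(-24.912)=-96.4838, v=20.2640/7.7460=2.6161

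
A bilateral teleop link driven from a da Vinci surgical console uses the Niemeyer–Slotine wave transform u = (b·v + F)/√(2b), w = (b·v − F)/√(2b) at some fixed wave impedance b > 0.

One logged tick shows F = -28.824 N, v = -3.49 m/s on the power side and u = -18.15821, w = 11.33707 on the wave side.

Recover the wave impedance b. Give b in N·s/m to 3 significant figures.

u + w = -6.82114;  u + w = √(2b)·v, so √(2b) = -6.82114/(-3.49) = 1.95448.
b = (√(2b))²/2 = 3.82000/2 = 1.91000.
(Check via u − w = 2F/√(2b): u − w = -29.49528, 2F/√(2b) = -29.49529.)

b = 1.91 N·s/m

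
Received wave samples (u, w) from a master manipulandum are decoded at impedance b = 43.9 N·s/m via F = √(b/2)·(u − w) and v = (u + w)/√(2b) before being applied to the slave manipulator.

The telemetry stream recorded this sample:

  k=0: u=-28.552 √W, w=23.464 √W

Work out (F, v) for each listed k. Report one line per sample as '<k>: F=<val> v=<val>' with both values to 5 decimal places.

0: F=-243.69926 v=-0.54300

k=0: u−w=-52.01600, u+w=-5.08800; √(b/2)=4.68508, √(2b)=9.37017; F=4.68508×(-52.016)=-243.69926, v=-5.08800/9.37017=-0.54300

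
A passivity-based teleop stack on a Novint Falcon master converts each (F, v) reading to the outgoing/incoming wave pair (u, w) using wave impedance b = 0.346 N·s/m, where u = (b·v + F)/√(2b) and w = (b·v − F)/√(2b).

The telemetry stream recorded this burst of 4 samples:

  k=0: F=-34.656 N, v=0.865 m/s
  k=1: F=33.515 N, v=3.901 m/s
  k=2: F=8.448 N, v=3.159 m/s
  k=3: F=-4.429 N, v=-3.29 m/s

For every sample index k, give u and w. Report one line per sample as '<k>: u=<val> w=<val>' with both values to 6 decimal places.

k=0: b·v=0.346×0.865=0.299290; √(2b)=0.831865; u=(0.299290+(-34.656))/0.831865=-41.300805, w=(0.299290−(-34.656))/0.831865=42.020369
k=1: b·v=0.346×3.901=1.349746; √(2b)=0.831865; u=(1.349746+33.515)/0.831865=41.911525, w=(1.349746−33.515)/0.831865=-38.666418
k=2: b·v=0.346×3.159=1.093014; √(2b)=0.831865; u=(1.093014+8.448)/0.831865=11.469421, w=(1.093014−8.448)/0.831865=-8.841558
k=3: b·v=0.346×(-3.29)=-1.138340; √(2b)=0.831865; u=(-1.138340+(-4.429))/0.831865=-6.692597, w=(-1.138340−(-4.429))/0.831865=3.955760

0: u=-41.300805 w=42.020369
1: u=41.911525 w=-38.666418
2: u=11.469421 w=-8.841558
3: u=-6.692597 w=3.955760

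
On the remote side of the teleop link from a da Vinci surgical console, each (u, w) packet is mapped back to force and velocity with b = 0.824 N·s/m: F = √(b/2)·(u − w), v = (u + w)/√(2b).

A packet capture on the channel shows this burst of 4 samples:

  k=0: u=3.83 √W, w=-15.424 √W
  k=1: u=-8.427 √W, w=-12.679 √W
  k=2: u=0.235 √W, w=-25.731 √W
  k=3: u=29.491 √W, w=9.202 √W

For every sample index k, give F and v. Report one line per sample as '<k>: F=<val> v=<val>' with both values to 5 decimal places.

k=0: u−w=19.25400, u+w=-11.59400; √(b/2)=0.64187, √(2b)=1.28374; F=0.64187×19.254=12.35861, v=-11.59400/1.28374=-9.03139
k=1: u−w=4.25200, u+w=-21.10600; √(b/2)=0.64187, √(2b)=1.28374; F=0.64187×4.252=2.72924, v=-21.10600/1.28374=-16.44097
k=2: u−w=25.96600, u+w=-25.49600; √(b/2)=0.64187, √(2b)=1.28374; F=0.64187×25.966=16.66686, v=-25.49600/1.28374=-19.86065
k=3: u−w=20.28900, u+w=38.69300; √(b/2)=0.64187, √(2b)=1.28374; F=0.64187×20.289=13.02295, v=38.69300/1.28374=30.14073

0: F=12.35861 v=-9.03139
1: F=2.72924 v=-16.44097
2: F=16.66686 v=-19.86065
3: F=13.02295 v=30.14073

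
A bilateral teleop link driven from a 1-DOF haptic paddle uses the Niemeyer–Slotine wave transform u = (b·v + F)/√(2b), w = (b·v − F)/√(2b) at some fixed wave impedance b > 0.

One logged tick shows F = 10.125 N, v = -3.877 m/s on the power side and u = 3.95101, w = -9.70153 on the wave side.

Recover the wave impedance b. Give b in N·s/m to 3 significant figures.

u + w = -5.7505;  u + w = √(2b)·v, so √(2b) = -5.7505/(-3.877) = 1.4832.
b = (√(2b))²/2 = 2.2000/2 = 1.1000.
(Check via u − w = 2F/√(2b): u − w = 13.6525, 2F/√(2b) = 13.6525.)

b = 1.1 N·s/m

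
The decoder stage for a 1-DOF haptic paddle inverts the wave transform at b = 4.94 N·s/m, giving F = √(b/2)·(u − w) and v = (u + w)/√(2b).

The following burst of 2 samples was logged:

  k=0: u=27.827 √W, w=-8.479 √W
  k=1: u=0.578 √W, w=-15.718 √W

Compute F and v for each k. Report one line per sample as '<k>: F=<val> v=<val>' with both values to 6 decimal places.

k=0: u−w=36.306000, u+w=19.348000; √(b/2)=1.571623, √(2b)=3.143247; F=1.571623×36.306=57.059358, v=19.348000/3.143247=6.155419
k=1: u−w=16.296000, u+w=-15.140000; √(b/2)=1.571623, √(2b)=3.143247; F=1.571623×16.296=25.611174, v=-15.140000/3.143247=-4.816676

0: F=57.059358 v=6.155419
1: F=25.611174 v=-4.816676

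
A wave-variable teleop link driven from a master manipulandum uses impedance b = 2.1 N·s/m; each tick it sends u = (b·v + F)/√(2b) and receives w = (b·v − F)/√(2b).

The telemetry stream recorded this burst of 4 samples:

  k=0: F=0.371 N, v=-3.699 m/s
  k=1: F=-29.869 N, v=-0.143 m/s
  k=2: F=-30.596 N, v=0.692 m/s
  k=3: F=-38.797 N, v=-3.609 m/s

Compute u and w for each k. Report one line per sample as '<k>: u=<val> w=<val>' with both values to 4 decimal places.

k=0: b·v=2.1×(-3.699)=-7.7679; √(2b)=2.0494; u=(-7.7679+0.371)/2.0494=-3.6093, w=(-7.7679−0.371)/2.0494=-3.9714
k=1: b·v=2.1×(-0.143)=-0.3003; √(2b)=2.0494; u=(-0.3003+(-29.869))/2.0494=-14.7211, w=(-0.3003−(-29.869))/2.0494=14.4280
k=2: b·v=2.1×0.692=1.4532; √(2b)=2.0494; u=(1.4532+(-30.596))/2.0494=-14.2202, w=(1.4532−(-30.596))/2.0494=15.6384
k=3: b·v=2.1×(-3.609)=-7.5789; √(2b)=2.0494; u=(-7.5789+(-38.797))/2.0494=-22.6291, w=(-7.5789−(-38.797))/2.0494=15.2329

0: u=-3.6093 w=-3.9714
1: u=-14.7211 w=14.4280
2: u=-14.2202 w=15.6384
3: u=-22.6291 w=15.2329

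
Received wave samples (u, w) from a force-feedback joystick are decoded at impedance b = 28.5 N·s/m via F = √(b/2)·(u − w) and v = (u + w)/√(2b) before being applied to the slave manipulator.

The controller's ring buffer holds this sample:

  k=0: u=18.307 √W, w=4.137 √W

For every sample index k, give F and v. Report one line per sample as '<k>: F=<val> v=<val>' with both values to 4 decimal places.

k=0: u−w=14.1700, u+w=22.4440; √(b/2)=3.7749, √(2b)=7.5498; F=3.7749×14.17=53.4906, v=22.4440/7.5498=2.9728

0: F=53.4906 v=2.9728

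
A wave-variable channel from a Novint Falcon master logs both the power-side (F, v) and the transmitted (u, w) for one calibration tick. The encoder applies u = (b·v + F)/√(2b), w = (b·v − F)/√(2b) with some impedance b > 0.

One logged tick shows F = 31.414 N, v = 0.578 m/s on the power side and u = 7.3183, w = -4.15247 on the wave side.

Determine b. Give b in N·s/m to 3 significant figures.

b = 15 N·s/m

u + w = 3.16583;  u + w = √(2b)·v, so √(2b) = 3.16583/0.578 = 5.47721.
b = (√(2b))²/2 = 29.99988/2 = 14.99994.
(Check via u − w = 2F/√(2b): u − w = 11.47077, 2F/√(2b) = 11.47079.)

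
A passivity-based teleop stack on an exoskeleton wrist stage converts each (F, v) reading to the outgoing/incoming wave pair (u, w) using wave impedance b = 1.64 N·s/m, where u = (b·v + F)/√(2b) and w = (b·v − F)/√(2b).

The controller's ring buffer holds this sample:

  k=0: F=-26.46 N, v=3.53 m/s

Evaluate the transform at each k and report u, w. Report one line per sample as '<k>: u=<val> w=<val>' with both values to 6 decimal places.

0: u=-11.413540 w=17.806642

k=0: b·v=1.64×3.53=5.789200; √(2b)=1.811077; u=(5.789200+(-26.46))/1.811077=-11.413540, w=(5.789200−(-26.46))/1.811077=17.806642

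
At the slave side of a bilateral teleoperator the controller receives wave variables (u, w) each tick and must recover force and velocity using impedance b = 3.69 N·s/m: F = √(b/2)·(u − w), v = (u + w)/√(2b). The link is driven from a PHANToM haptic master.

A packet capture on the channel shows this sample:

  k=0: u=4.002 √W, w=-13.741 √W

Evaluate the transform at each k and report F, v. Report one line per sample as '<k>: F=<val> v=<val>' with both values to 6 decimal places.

0: F=24.100455 v=-3.584975

k=0: u−w=17.743000, u+w=-9.739000; √(b/2)=1.358308, √(2b)=2.716616; F=1.358308×17.743=24.100455, v=-9.739000/2.716616=-3.584975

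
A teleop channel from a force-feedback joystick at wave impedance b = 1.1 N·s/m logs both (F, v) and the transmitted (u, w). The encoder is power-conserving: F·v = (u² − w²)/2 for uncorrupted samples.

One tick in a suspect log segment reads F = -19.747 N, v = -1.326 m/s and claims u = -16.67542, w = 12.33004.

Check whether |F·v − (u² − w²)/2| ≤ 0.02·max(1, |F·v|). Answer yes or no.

no

F·v = (-19.747)×(-1.326) = 26.1845 W.
(u² − w²)/2 = (278.0696 − 152.0299)/2 = 63.0199 W.
|Δ| = 36.8354;  2% of max(1, |F·v|) = 0.5237.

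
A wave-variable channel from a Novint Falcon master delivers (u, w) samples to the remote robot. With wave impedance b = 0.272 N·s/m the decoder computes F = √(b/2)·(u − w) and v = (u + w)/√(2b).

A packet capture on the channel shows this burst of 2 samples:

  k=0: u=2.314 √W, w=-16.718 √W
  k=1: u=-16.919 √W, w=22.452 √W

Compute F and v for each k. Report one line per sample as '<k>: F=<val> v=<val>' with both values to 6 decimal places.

0: F=7.018655 v=-19.529164
1: F=-14.519307 v=7.501726

k=0: u−w=19.032000, u+w=-14.404000; √(b/2)=0.368782, √(2b)=0.737564; F=0.368782×19.032=7.018655, v=-14.404000/0.737564=-19.529164
k=1: u−w=-39.371000, u+w=5.533000; √(b/2)=0.368782, √(2b)=0.737564; F=0.368782×(-39.371)=-14.519307, v=5.533000/0.737564=7.501726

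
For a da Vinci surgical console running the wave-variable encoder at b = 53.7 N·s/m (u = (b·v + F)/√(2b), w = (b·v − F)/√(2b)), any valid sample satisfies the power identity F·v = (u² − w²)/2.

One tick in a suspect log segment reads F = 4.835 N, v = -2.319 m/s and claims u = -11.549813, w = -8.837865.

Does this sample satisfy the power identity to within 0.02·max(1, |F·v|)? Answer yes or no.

F·v = 4.835×(-2.319) = -11.212365 W.
(u² − w²)/2 = (133.398180 − 78.107858)/2 = 27.645161 W.
|Δ| = 38.857526;  2% of max(1, |F·v|) = 0.224247.

no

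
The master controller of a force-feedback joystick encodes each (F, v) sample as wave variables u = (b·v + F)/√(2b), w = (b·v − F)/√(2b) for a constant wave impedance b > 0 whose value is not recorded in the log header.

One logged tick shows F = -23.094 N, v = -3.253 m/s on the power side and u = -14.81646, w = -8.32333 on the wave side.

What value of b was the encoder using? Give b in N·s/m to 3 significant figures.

u + w = -23.13979;  u + w = √(2b)·v, so √(2b) = -23.13979/(-3.253) = 7.11337.
b = (√(2b))²/2 = 50.60002/2 = 25.30001.
(Check via u − w = 2F/√(2b): u − w = -6.49313, 2F/√(2b) = -6.49313.)

b = 25.3 N·s/m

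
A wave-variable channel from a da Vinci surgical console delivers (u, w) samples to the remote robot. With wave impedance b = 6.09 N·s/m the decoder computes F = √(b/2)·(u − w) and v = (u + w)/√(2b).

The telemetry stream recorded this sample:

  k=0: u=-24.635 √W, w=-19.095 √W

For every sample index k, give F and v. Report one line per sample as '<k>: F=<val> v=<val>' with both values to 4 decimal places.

k=0: u−w=-5.5400, u+w=-43.7300; √(b/2)=1.7450, √(2b)=3.4900; F=1.7450×(-5.54)=-9.6673, v=-43.7300/3.4900=-12.5301

0: F=-9.6673 v=-12.5301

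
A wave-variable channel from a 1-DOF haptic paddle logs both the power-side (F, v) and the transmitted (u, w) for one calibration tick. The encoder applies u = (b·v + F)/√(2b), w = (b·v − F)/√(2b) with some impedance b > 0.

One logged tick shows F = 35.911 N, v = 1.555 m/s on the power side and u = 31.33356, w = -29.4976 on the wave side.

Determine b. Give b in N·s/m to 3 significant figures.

b = 0.697 N·s/m

u + w = 1.83596;  u + w = √(2b)·v, so √(2b) = 1.83596/1.555 = 1.18068.
b = (√(2b))²/2 = 1.39401/2 = 0.69700.
(Check via u − w = 2F/√(2b): u − w = 60.83116, 2F/√(2b) = 60.83096.)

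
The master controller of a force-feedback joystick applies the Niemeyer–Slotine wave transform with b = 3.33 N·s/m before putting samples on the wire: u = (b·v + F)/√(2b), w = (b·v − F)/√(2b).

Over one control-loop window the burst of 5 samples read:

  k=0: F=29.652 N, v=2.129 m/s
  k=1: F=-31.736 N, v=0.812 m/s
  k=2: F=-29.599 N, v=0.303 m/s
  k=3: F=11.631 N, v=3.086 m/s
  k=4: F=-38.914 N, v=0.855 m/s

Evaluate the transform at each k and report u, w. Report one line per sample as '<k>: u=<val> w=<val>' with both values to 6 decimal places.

k=0: b·v=3.33×2.129=7.089570; √(2b)=2.580698; u=(7.089570+29.652)/2.580698=14.237069, w=(7.089570−29.652)/2.580698=-8.742764
k=1: b·v=3.33×0.812=2.703960; √(2b)=2.580698; u=(2.703960+(-31.736))/2.580698=-11.249687, w=(2.703960−(-31.736))/2.580698=13.345213
k=2: b·v=3.33×0.303=1.008990; √(2b)=2.580698; u=(1.008990+(-29.599))/2.580698=-11.078404, w=(1.008990−(-29.599))/2.580698=11.860355
k=3: b·v=3.33×3.086=10.276380; √(2b)=2.580698; u=(10.276380+11.631)/2.580698=8.488937, w=(10.276380−11.631)/2.580698=-0.524905
k=4: b·v=3.33×0.855=2.847150; √(2b)=2.580698; u=(2.847150+(-38.914))/2.580698=-13.975620, w=(2.847150−(-38.914))/2.580698=16.182117

0: u=14.237069 w=-8.742764
1: u=-11.249687 w=13.345213
2: u=-11.078404 w=11.860355
3: u=8.488937 w=-0.524905
4: u=-13.975620 w=16.182117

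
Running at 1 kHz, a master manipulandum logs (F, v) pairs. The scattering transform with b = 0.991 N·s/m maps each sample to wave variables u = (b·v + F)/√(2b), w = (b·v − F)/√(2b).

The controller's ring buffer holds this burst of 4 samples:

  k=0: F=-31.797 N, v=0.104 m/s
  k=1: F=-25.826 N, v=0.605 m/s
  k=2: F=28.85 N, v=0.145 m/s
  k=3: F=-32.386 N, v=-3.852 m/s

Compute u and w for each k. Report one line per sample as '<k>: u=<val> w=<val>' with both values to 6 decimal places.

k=0: b·v=0.991×0.104=0.103064; √(2b)=1.407835; u=(0.103064+(-31.797))/1.407835=-22.512532, w=(0.103064−(-31.797))/1.407835=22.658947
k=1: b·v=0.991×0.605=0.599555; √(2b)=1.407835; u=(0.599555+(-25.826))/1.407835=-17.918606, w=(0.599555−(-25.826))/1.407835=18.770347
k=2: b·v=0.991×0.145=0.143695; √(2b)=1.407835; u=(0.143695+28.85)/1.407835=20.594523, w=(0.143695−28.85)/1.407835=-20.390387
k=3: b·v=0.991×(-3.852)=-3.817332; √(2b)=1.407835; u=(-3.817332+(-32.386))/1.407835=-25.715603, w=(-3.817332−(-32.386))/1.407835=20.292622

0: u=-22.512532 w=22.658947
1: u=-17.918606 w=18.770347
2: u=20.594523 w=-20.390387
3: u=-25.715603 w=20.292622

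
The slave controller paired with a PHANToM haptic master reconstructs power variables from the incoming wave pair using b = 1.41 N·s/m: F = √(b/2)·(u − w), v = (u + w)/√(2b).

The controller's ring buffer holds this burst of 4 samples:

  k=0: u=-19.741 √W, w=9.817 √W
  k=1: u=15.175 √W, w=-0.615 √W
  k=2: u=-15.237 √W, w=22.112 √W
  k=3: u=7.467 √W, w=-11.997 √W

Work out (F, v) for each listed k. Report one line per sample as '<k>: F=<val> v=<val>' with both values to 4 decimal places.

k=0: u−w=-29.5580, u+w=-9.9240; √(b/2)=0.8396, √(2b)=1.6793; F=0.8396×(-29.558)=-24.8182, v=-9.9240/1.6793=-5.9097
k=1: u−w=15.7900, u+w=14.5600; √(b/2)=0.8396, √(2b)=1.6793; F=0.8396×15.79=13.2580, v=14.5600/1.6793=8.6704
k=2: u−w=-37.3490, u+w=6.8750; √(b/2)=0.8396, √(2b)=1.6793; F=0.8396×(-37.349)=-31.3598, v=6.8750/1.6793=4.0940
k=3: u−w=19.4640, u+w=-4.5300; √(b/2)=0.8396, √(2b)=1.6793; F=0.8396×19.464=16.3428, v=-4.5300/1.6793=-2.6976

0: F=-24.8182 v=-5.9097
1: F=13.2580 v=8.6704
2: F=-31.3598 v=4.0940
3: F=16.3428 v=-2.6976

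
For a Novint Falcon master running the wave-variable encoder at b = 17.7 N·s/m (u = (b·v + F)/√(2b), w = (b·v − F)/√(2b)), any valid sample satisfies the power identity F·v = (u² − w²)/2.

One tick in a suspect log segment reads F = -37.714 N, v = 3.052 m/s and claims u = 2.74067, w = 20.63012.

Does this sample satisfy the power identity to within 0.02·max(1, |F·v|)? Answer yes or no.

no

F·v = (-37.714)×3.052 = -115.1031 W.
(u² − w²)/2 = (7.5113 − 425.6019)/2 = -209.0453 W.
|Δ| = 93.9422;  2% of max(1, |F·v|) = 2.3021.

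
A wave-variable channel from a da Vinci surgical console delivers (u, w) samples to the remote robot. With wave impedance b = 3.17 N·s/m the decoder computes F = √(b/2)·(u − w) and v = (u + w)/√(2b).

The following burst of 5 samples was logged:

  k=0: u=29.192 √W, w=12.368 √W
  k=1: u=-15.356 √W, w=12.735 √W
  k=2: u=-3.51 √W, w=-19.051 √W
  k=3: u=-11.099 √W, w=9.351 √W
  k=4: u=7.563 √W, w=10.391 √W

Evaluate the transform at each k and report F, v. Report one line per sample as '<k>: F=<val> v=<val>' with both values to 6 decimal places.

0: F=21.180875 v=16.505585
1: F=-35.365665 v=-1.040932
2: F=19.565619 v=-8.960118
3: F=-25.745892 v=-0.694219
4: F=-3.560361 v=7.130444

k=0: u−w=16.824000, u+w=41.560000; √(b/2)=1.258968, √(2b)=2.517936; F=1.258968×16.824=21.180875, v=41.560000/2.517936=16.505585
k=1: u−w=-28.091000, u+w=-2.621000; √(b/2)=1.258968, √(2b)=2.517936; F=1.258968×(-28.091)=-35.365665, v=-2.621000/2.517936=-1.040932
k=2: u−w=15.541000, u+w=-22.561000; √(b/2)=1.258968, √(2b)=2.517936; F=1.258968×15.541=19.565619, v=-22.561000/2.517936=-8.960118
k=3: u−w=-20.450000, u+w=-1.748000; √(b/2)=1.258968, √(2b)=2.517936; F=1.258968×(-20.45)=-25.745892, v=-1.748000/2.517936=-0.694219
k=4: u−w=-2.828000, u+w=17.954000; √(b/2)=1.258968, √(2b)=2.517936; F=1.258968×(-2.828)=-3.560361, v=17.954000/2.517936=7.130444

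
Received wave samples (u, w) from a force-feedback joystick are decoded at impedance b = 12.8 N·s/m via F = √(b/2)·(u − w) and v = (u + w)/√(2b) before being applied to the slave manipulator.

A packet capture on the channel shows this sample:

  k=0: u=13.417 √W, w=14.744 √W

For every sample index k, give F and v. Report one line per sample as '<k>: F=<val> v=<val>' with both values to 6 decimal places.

0: F=-3.357074 v=5.565806

k=0: u−w=-1.327000, u+w=28.161000; √(b/2)=2.529822, √(2b)=5.059644; F=2.529822×(-1.327)=-3.357074, v=28.161000/5.059644=5.565806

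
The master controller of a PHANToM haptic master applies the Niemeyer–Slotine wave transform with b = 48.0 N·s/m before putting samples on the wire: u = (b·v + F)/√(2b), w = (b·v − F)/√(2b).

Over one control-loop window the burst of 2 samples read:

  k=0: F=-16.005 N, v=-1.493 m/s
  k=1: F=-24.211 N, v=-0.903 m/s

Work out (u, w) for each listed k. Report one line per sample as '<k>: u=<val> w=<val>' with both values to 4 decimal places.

k=0: b·v=48.0×(-1.493)=-71.6640; √(2b)=9.7980; u=(-71.6640+(-16.005))/9.7980=-8.9477, w=(-71.6640−(-16.005))/9.7980=-5.6807
k=1: b·v=48.0×(-0.903)=-43.3440; √(2b)=9.7980; u=(-43.3440+(-24.211))/9.7980=-6.8948, w=(-43.3440−(-24.211))/9.7980=-1.9528

0: u=-8.9477 w=-5.6807
1: u=-6.8948 w=-1.9528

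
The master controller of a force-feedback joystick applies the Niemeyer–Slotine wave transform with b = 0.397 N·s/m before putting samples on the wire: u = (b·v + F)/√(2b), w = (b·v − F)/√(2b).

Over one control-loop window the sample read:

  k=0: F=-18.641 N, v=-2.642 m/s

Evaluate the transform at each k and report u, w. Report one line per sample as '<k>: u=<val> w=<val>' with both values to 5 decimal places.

k=0: b·v=0.397×(-2.642)=-1.04887; √(2b)=0.89107; u=(-1.04887+(-18.641))/0.89107=-22.09697, w=(-1.04887−(-18.641))/0.89107=19.74277

0: u=-22.09697 w=19.74277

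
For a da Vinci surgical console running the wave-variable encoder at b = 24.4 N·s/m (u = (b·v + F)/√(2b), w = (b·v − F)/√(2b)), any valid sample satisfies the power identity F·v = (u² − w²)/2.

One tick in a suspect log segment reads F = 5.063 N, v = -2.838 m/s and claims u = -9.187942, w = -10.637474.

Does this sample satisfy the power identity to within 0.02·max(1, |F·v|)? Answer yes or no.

yes

F·v = 5.063×(-2.838) = -14.368794 W.
(u² − w²)/2 = (84.418278 − 113.155853)/2 = -14.368787 W.
|Δ| = 0.000007;  2% of max(1, |F·v|) = 0.287376.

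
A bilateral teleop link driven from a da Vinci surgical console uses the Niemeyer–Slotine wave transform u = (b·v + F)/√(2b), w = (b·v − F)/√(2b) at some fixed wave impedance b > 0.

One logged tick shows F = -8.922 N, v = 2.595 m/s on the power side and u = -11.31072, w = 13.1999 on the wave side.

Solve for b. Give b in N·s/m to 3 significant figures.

u + w = 1.88918;  u + w = √(2b)·v, so √(2b) = 1.88918/2.595 = 0.72801.
b = (√(2b))²/2 = 0.53000/2 = 0.26500.
(Check via u − w = 2F/√(2b): u − w = -24.51062, 2F/√(2b) = -24.51073.)

b = 0.265 N·s/m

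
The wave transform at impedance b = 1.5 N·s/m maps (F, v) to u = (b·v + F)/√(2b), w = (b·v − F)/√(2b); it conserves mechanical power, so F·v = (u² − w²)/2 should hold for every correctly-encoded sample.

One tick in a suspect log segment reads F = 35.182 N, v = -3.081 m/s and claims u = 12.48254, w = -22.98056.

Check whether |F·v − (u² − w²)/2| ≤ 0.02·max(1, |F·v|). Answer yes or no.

F·v = 35.182×(-3.081) = -108.39574 W.
(u² − w²)/2 = (155.81380 − 528.10614)/2 = -186.14617 W.
|Δ| = 77.75042;  2% of max(1, |F·v|) = 2.16791.

no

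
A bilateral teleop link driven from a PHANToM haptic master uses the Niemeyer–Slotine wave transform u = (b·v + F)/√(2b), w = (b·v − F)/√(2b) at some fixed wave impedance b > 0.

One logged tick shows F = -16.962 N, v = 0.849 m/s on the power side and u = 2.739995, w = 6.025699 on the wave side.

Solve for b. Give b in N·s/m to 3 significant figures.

u + w = 8.765694;  u + w = √(2b)·v, so √(2b) = 8.765694/0.849 = 10.324728.
b = (√(2b))²/2 = 106.600007/2 = 53.300003.
(Check via u − w = 2F/√(2b): u − w = -3.285704, 2F/√(2b) = -3.285704.)

b = 53.3 N·s/m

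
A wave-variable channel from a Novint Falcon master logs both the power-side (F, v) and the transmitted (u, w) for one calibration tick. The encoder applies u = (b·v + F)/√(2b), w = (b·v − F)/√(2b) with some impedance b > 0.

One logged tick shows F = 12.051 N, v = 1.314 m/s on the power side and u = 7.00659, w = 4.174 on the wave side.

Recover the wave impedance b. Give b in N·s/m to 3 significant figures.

u + w = 11.1806;  u + w = √(2b)·v, so √(2b) = 11.1806/1.314 = 8.5088.
b = (√(2b))²/2 = 72.4000/2 = 36.2000.
(Check via u − w = 2F/√(2b): u − w = 2.8326, 2F/√(2b) = 2.8326.)

b = 36.2 N·s/m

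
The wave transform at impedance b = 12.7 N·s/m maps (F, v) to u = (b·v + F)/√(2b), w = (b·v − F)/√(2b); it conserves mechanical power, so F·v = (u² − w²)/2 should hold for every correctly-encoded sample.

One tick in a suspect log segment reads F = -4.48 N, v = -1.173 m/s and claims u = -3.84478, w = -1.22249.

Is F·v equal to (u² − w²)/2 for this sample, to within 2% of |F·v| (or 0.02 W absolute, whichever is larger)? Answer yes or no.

F·v = (-4.48)×(-1.173) = 5.25504 W.
(u² − w²)/2 = (14.78233 − 1.49448)/2 = 6.64393 W.
|Δ| = 1.38889;  2% of max(1, |F·v|) = 0.10510.

no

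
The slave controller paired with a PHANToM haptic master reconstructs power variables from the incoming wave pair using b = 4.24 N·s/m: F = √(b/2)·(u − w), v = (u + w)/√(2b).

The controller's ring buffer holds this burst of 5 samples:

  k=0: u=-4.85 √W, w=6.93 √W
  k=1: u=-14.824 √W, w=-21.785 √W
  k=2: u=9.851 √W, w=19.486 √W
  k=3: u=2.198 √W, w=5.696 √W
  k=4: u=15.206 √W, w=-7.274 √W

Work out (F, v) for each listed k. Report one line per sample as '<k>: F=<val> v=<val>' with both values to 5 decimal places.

k=0: u−w=-11.78000, u+w=2.08000; √(b/2)=1.45602, √(2b)=2.91204; F=1.45602×(-11.78)=-17.15194, v=2.08000/2.91204=0.71427
k=1: u−w=6.96100, u+w=-36.60900; √(b/2)=1.45602, √(2b)=2.91204; F=1.45602×6.961=10.13537, v=-36.60900/2.91204=-12.57158
k=2: u−w=-9.63500, u+w=29.33700; √(b/2)=1.45602, √(2b)=2.91204; F=1.45602×(-9.635)=-14.02877, v=29.33700/2.91204=10.07437
k=3: u−w=-3.49800, u+w=7.89400; √(b/2)=1.45602, √(2b)=2.91204; F=1.45602×(-3.498)=-5.09316, v=7.89400/2.91204=2.71081
k=4: u−w=22.48000, u+w=7.93200; √(b/2)=1.45602, √(2b)=2.91204; F=1.45602×22.48=32.73137, v=7.93200/2.91204=2.72386

0: F=-17.15194 v=0.71427
1: F=10.13537 v=-12.57158
2: F=-14.02877 v=10.07437
3: F=-5.09316 v=2.71081
4: F=32.73137 v=2.72386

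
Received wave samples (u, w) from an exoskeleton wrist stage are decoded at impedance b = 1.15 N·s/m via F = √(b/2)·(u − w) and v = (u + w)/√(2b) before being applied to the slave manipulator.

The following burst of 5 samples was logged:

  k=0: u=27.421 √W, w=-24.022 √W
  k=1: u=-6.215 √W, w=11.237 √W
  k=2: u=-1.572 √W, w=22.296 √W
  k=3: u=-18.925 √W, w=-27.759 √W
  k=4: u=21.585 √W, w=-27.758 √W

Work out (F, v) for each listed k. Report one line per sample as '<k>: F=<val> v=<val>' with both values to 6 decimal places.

k=0: u−w=51.443000, u+w=3.399000; √(b/2)=0.758288, √(2b)=1.516575; F=0.758288×51.443=39.008586, v=3.399000/1.516575=2.241234
k=1: u−w=-17.452000, u+w=5.022000; √(b/2)=0.758288, √(2b)=1.516575; F=0.758288×(-17.452)=-13.233634, v=5.022000/1.516575=3.311409
k=2: u−w=-23.868000, u+w=20.724000; √(b/2)=0.758288, √(2b)=1.516575; F=0.758288×(-23.868)=-18.098807, v=20.724000/1.516575=13.665001
k=3: u−w=8.834000, u+w=-46.684000; √(b/2)=0.758288, √(2b)=1.516575; F=0.758288×8.834=6.698712, v=-46.684000/1.516575=-30.782518
k=4: u−w=49.343000, u+w=-6.173000; √(b/2)=0.758288, √(2b)=1.516575; F=0.758288×49.343=37.416182, v=-6.173000/1.516575=-4.070356

0: F=39.008586 v=2.241234
1: F=-13.233634 v=3.311409
2: F=-18.098807 v=13.665001
3: F=6.698712 v=-30.782518
4: F=37.416182 v=-4.070356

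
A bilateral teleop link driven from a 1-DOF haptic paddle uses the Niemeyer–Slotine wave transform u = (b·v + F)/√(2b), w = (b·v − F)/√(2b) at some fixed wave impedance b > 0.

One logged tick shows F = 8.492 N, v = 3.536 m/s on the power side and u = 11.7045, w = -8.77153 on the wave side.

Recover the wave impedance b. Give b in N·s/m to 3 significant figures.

u + w = 2.93297;  u + w = √(2b)·v, so √(2b) = 2.93297/3.536 = 0.82946.
b = (√(2b))²/2 = 0.68800/2 = 0.34400.
(Check via u − w = 2F/√(2b): u − w = 20.47603, 2F/√(2b) = 20.47598.)

b = 0.344 N·s/m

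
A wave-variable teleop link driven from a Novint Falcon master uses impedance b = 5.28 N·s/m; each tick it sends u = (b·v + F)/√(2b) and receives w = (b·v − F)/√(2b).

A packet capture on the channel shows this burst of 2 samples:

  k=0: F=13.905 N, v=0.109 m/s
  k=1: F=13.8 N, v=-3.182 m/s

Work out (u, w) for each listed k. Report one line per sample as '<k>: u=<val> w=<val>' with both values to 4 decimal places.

0: u=4.4561 w=-4.1019
1: u=-0.9235 w=-9.4168

k=0: b·v=5.28×0.109=0.5755; √(2b)=3.2496; u=(0.5755+13.905)/3.2496=4.4561, w=(0.5755−13.905)/3.2496=-4.1019
k=1: b·v=5.28×(-3.182)=-16.8010; √(2b)=3.2496; u=(-16.8010+13.8)/3.2496=-0.9235, w=(-16.8010−13.8)/3.2496=-9.4168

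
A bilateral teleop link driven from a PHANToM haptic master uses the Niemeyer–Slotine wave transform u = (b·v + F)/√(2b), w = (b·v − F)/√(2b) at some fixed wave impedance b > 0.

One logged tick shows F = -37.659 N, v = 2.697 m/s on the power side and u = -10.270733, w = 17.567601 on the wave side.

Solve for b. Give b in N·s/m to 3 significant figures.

b = 3.66 N·s/m

u + w = 7.296868;  u + w = √(2b)·v, so √(2b) = 7.296868/2.697 = 2.705550.
b = (√(2b))²/2 = 7.320000/2 = 3.660000.
(Check via u − w = 2F/√(2b): u − w = -27.838334, 2F/√(2b) = -27.838334.)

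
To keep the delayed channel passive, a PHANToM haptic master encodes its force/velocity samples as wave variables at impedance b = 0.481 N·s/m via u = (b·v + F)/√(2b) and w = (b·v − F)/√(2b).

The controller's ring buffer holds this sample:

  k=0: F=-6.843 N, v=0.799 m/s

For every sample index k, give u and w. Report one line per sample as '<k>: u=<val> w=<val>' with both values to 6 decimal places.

0: u=-6.585008 w=7.368680

k=0: b·v=0.481×0.799=0.384319; √(2b)=0.980816; u=(0.384319+(-6.843))/0.980816=-6.585008, w=(0.384319−(-6.843))/0.980816=7.368680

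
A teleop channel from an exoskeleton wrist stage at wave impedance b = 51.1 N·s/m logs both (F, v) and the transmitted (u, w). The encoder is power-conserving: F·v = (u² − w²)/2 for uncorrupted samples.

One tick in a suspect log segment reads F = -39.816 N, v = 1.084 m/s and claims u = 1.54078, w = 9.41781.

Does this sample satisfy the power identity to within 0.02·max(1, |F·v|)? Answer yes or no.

F·v = (-39.816)×1.084 = -43.1605 W.
(u² − w²)/2 = (2.3740 − 88.6951)/2 = -43.1606 W.
|Δ| = 0.0000;  2% of max(1, |F·v|) = 0.8632.

yes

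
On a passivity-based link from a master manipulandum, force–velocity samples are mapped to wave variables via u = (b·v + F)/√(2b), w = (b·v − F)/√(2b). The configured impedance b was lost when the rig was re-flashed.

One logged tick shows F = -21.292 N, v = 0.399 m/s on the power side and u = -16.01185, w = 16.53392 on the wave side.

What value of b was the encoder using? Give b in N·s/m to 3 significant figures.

b = 0.856 N·s/m

u + w = 0.5221;  u + w = √(2b)·v, so √(2b) = 0.5221/0.399 = 1.3084.
b = (√(2b))²/2 = 1.7120/2 = 0.8560.
(Check via u − w = 2F/√(2b): u − w = -32.5458, 2F/√(2b) = -32.5455.)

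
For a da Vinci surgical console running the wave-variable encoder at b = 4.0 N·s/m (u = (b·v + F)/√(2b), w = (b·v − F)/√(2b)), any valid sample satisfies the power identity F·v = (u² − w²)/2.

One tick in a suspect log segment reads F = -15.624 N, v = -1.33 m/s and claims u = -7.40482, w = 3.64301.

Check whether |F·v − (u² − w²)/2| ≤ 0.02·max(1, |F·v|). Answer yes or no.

F·v = (-15.624)×(-1.33) = 20.77992 W.
(u² − w²)/2 = (54.83136 − 13.27152)/2 = 20.77992 W.
|Δ| = 0.00000;  2% of max(1, |F·v|) = 0.41560.

yes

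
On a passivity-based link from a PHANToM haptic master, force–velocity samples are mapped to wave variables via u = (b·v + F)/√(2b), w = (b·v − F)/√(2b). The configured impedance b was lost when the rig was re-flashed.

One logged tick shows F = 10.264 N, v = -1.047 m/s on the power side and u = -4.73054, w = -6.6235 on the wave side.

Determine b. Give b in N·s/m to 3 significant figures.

u + w = -11.3540;  u + w = √(2b)·v, so √(2b) = -11.3540/(-1.047) = 10.8444.
b = (√(2b))²/2 = 117.6000/2 = 58.8000.
(Check via u − w = 2F/√(2b): u − w = 1.8930, 2F/√(2b) = 1.8930.)

b = 58.8 N·s/m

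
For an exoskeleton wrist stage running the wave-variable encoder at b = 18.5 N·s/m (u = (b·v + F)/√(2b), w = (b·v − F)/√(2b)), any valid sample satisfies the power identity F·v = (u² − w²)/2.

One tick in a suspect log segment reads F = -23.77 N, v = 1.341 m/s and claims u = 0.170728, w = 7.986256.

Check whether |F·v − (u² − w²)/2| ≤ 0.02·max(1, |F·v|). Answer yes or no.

yes

F·v = (-23.77)×1.341 = -31.875570 W.
(u² − w²)/2 = (0.029148 − 63.780285)/2 = -31.875568 W.
|Δ| = 0.000002;  2% of max(1, |F·v|) = 0.637511.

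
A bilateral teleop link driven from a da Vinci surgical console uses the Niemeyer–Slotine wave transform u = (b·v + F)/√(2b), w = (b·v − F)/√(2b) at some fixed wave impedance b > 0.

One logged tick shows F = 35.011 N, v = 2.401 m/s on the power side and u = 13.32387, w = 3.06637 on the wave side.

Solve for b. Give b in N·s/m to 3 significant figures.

u + w = 16.3902;  u + w = √(2b)·v, so √(2b) = 16.3902/2.401 = 6.8264.
b = (√(2b))²/2 = 46.6000/2 = 23.3000.
(Check via u − w = 2F/√(2b): u − w = 10.2575, 2F/√(2b) = 10.2575.)

b = 23.3 N·s/m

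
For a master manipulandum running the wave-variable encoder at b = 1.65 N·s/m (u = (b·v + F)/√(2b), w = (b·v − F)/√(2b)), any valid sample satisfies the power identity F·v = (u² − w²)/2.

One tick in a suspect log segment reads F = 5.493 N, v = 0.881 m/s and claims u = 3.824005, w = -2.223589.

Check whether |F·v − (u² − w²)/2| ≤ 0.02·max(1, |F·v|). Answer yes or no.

F·v = 5.493×0.881 = 4.839333 W.
(u² − w²)/2 = (14.623014 − 4.944348)/2 = 4.839333 W.
|Δ| = 0.000000;  2% of max(1, |F·v|) = 0.096787.

yes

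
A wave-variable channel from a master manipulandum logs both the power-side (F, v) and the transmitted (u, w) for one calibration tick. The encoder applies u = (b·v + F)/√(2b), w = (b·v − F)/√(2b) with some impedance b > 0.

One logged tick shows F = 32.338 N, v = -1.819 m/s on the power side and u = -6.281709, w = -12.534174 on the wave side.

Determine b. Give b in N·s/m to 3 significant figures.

u + w = -18.815883;  u + w = √(2b)·v, so √(2b) = -18.815883/(-1.819) = 10.344081.
b = (√(2b))²/2 = 107.000008/2 = 53.500004.
(Check via u − w = 2F/√(2b): u − w = 6.252465, 2F/√(2b) = 6.252465.)

b = 53.5 N·s/m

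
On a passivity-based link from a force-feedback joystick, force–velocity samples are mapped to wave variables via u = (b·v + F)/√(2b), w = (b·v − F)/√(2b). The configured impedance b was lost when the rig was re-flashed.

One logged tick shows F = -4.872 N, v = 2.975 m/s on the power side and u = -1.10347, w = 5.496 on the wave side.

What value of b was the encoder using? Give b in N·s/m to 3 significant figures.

u + w = 4.39253;  u + w = √(2b)·v, so √(2b) = 4.39253/2.975 = 1.47648.
b = (√(2b))²/2 = 2.18000/2 = 1.09000.
(Check via u − w = 2F/√(2b): u − w = -6.59947, 2F/√(2b) = -6.59948.)

b = 1.09 N·s/m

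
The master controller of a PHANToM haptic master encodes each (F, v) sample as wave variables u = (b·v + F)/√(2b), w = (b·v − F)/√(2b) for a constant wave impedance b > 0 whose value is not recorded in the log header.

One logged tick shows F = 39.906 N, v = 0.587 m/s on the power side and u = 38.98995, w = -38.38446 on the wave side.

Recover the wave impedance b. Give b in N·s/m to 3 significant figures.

u + w = 0.6055;  u + w = √(2b)·v, so √(2b) = 0.6055/0.587 = 1.0315.
b = (√(2b))²/2 = 1.0640/2 = 0.5320.
(Check via u − w = 2F/√(2b): u − w = 77.3744, 2F/√(2b) = 77.3748.)

b = 0.532 N·s/m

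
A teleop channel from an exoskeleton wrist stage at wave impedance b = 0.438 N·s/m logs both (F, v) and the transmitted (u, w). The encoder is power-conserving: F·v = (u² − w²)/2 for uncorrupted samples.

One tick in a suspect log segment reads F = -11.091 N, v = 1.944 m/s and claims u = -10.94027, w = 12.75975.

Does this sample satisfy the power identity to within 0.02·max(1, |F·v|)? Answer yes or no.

F·v = (-11.091)×1.944 = -21.56090 W.
(u² − w²)/2 = (119.68951 − 162.81122)/2 = -21.56086 W.
|Δ| = 0.00005;  2% of max(1, |F·v|) = 0.43122.

yes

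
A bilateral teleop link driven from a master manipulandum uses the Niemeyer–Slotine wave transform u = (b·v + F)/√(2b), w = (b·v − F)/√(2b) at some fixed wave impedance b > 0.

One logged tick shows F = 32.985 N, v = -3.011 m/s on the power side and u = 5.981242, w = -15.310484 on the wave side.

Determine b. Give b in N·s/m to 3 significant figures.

u + w = -9.329242;  u + w = √(2b)·v, so √(2b) = -9.329242/(-3.011) = 3.098387.
b = (√(2b))²/2 = 9.599999/2 = 4.800000.
(Check via u − w = 2F/√(2b): u − w = 21.291726, 2F/√(2b) = 21.291727.)

b = 4.8 N·s/m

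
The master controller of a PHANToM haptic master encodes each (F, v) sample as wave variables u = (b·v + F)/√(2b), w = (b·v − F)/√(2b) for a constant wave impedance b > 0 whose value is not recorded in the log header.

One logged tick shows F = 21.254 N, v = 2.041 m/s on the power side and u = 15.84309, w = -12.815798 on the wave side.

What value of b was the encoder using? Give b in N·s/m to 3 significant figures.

b = 1.1 N·s/m

u + w = 3.027292;  u + w = √(2b)·v, so √(2b) = 3.027292/2.041 = 1.483240.
b = (√(2b))²/2 = 2.200000/2 = 1.100000.
(Check via u − w = 2F/√(2b): u − w = 28.658888, 2F/√(2b) = 28.658890.)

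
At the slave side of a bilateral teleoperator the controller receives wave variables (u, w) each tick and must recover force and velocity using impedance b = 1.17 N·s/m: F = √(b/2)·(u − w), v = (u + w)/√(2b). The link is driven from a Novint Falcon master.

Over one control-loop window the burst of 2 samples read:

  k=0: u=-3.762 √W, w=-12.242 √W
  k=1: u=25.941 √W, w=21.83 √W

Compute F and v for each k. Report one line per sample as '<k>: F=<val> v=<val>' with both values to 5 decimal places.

0: F=6.48595 v=-10.46214
1: F=3.14431 v=31.22888

k=0: u−w=8.48000, u+w=-16.00400; √(b/2)=0.76485, √(2b)=1.52971; F=0.76485×8.48=6.48595, v=-16.00400/1.52971=-10.46214
k=1: u−w=4.11100, u+w=47.77100; √(b/2)=0.76485, √(2b)=1.52971; F=0.76485×4.111=3.14431, v=47.77100/1.52971=31.22888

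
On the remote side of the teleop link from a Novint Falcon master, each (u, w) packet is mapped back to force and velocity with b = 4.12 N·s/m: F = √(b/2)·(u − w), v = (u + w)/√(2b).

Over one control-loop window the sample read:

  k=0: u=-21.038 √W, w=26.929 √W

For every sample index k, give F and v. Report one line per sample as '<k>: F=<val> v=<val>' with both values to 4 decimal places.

0: F=-68.8456 v=2.0522

k=0: u−w=-47.9670, u+w=5.8910; √(b/2)=1.4353, √(2b)=2.8705; F=1.4353×(-47.967)=-68.8456, v=5.8910/2.8705=2.0522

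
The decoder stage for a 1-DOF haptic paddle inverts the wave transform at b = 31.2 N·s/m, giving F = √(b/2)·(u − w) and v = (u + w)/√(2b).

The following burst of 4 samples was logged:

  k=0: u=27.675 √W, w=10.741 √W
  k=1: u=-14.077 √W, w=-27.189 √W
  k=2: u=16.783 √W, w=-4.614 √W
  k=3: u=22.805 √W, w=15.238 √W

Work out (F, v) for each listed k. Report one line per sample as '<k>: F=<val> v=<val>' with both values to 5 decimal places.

0: F=66.88394 v=4.86317
1: F=51.78825 v=-5.22396
2: F=84.51138 v=1.54050
3: F=29.88726 v=4.81596

k=0: u−w=16.93400, u+w=38.41600; √(b/2)=3.94968, √(2b)=7.89937; F=3.94968×16.934=66.88394, v=38.41600/7.89937=4.86317
k=1: u−w=13.11200, u+w=-41.26600; √(b/2)=3.94968, √(2b)=7.89937; F=3.94968×13.112=51.78825, v=-41.26600/7.89937=-5.22396
k=2: u−w=21.39700, u+w=12.16900; √(b/2)=3.94968, √(2b)=7.89937; F=3.94968×21.397=84.51138, v=12.16900/7.89937=1.54050
k=3: u−w=7.56700, u+w=38.04300; √(b/2)=3.94968, √(2b)=7.89937; F=3.94968×7.567=29.88726, v=38.04300/7.89937=4.81596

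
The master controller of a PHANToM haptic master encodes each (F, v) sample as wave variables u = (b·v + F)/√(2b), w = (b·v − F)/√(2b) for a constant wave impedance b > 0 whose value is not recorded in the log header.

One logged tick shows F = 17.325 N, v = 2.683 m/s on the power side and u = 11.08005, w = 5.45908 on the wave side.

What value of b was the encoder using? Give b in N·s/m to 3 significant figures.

u + w = 16.5391;  u + w = √(2b)·v, so √(2b) = 16.5391/2.683 = 6.1644.
b = (√(2b))²/2 = 38.0000/2 = 19.0000.
(Check via u − w = 2F/√(2b): u − w = 5.6210, 2F/√(2b) = 5.6210.)

b = 19 N·s/m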